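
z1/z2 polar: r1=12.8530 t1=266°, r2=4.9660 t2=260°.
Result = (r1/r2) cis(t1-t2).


r = 12.8530 / 4.9660 = 2.5882
theta = 266° - 260° = 6° = 6° (mod 360)

2.5882 cis(6°)


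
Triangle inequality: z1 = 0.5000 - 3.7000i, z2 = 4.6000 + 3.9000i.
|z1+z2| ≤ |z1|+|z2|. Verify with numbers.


|z1| = sqrt(0.5^2 + (-3.7)^2) = sqrt(13.94) = 3.7336
|z2| = sqrt(4.6^2 + 3.9^2) = sqrt(36.37) = 6.0308
z1+z2 = 5.1000 + 0.2000i
|z1+z2| = sqrt(26.05) = 5.1039
|z1|+|z2| = 3.7336 + 6.0308 = 9.7644

|z1+z2| = 5.1039 ≤ |z1|+|z2| = 9.7644 (verified)


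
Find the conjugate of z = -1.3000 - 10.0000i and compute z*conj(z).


z_bar = -1.3000 + 10.0000i
z*z_bar = (-1.3)^2 + (-10)^2 = 1.69 + 100 = 101.69

z_bar = -1.3000 + 10.0000i, z*z_bar = 101.69


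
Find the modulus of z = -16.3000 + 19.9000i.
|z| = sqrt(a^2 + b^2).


|z| = sqrt((-16.3)^2 + 19.9^2) = sqrt(265.69 + 396.01) = sqrt(661.7) = 25.7235

|z| = 25.7235


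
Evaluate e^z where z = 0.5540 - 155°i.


e^0.5540 = 1.7402
cos(-155°) = -0.90631
sin(-155°) = -0.4226
Real = 1.7402*(-0.90631) = -1.5772
Imag = 1.7402*(-0.4226) = -0.7354

-1.5772 - 0.7354i


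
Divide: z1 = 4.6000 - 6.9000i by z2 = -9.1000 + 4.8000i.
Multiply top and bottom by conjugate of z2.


Conjugate of z2 = -9.1000 - 4.8000i
Numerator: (4.6000 - 6.9000i)(-9.1000 - 4.8000i) = -74.9800 + 40.7100i
Denominator: (-9.1)^2 + 4.8^2 = 105.85
Result = (-74.9800 + 40.7100i)/105.85

-0.7084 + 0.3846i


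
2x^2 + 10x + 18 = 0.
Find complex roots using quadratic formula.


disc = 10^2 - 4*2*18 = 100 - 144 = -44
sqrt(|disc|) = sqrt(44) = 6.6332
Real part = -10/(2*2) = -2.5000
Imag part = 6.6332/(2*2) = 1.6583

-2.5000 ± 1.6583i


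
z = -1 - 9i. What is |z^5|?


|z| = sqrt(1+81) = sqrt(82) = 9.0554
|z^5| = |z|^5 = (sqrt(82))^5 = 82^2 * sqrt(82) = 6724*sqrt(82)

|z^5| = 6724*sqrt(82) ≈ 60888.4097


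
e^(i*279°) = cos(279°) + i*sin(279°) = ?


cos(279°) = 0.1564
sin(279°) = -0.9877

e^(i*279°) = 0.1564 - 0.9877i


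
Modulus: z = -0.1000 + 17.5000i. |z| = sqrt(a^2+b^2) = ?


|z| = sqrt((-0.1)^2 + 17.5^2) = sqrt(0.01 + 306.25) = sqrt(306.26) = 17.5003

|z| = 17.5003


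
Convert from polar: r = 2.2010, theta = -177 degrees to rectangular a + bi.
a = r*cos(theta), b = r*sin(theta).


a = 2.2010*cos(-177°) = 2.2010*(-0.99863) = -2.1980
b = 2.2010*sin(-177°) = 2.2010*(-0.05234) = -0.1152

-2.1980 - 0.1152i


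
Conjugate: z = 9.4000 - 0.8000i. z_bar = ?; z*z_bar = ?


z_bar = 9.4000 + 0.8000i
z*z_bar = 9.4^2 + (-0.8)^2 = 88.36 + 0.64 = 89

z_bar = 9.4000 + 0.8000i, z*z_bar = 89


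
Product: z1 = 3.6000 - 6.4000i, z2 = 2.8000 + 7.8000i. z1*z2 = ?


Real = 3.6*2.8 - (-6.4)*7.8 = 10.08 - (-49.92) = 60
Imag = 3.6*7.8 + 2.8*(-6.4) = 28.08 - (17.92) = 10.16

60.0000 + 10.1600i


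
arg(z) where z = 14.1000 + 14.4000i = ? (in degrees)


Re = 14.1, Im = 14.4
arg = atan2(14.4, 14.1) = 45.6031 degrees

arg(z) = 45.6031 degrees


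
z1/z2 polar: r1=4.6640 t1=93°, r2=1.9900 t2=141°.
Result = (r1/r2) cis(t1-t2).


r = 4.6640 / 1.9900 = 2.3437
theta = 93° - 141° = -48° = 312° (mod 360)

2.3437 cis(312°)


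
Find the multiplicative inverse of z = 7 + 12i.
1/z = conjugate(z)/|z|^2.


|z|^2 = 49+144 = 193
1/z = (7 - 12i)/193

1/z = 0.0363 - 0.0622i


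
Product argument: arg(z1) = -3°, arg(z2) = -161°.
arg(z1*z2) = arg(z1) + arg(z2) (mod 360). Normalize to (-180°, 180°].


arg(z1*z2) = -3° - 161° = -164°
Normalized to (-180°, 180°]: -164°

-164°


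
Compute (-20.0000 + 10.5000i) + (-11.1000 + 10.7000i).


Real: -20 - 11.1 = -31.1
Imag: 10.5 + 10.7 = 21.2

-31.1000 + 21.2000i


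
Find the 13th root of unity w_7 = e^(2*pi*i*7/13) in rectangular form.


Angle = 360*7/13 = 193.8462°
a = cos(193.8462°) = -0.9709
b = sin(193.8462°) = -0.2393

-0.9709 - 0.2393i


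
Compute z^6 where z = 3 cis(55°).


r^6 = 3^6 = 729
n*theta = 6*55° = 330° = 330° (mod 360)
a = 729*cos(330°) = 631.3325
b = 729*sin(330°) = -364.5000

729 cis(330°) = 631.3325 - 364.5000i


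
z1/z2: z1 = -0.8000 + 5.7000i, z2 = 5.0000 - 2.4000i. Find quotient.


Conjugate of z2 = 5.0000 + 2.4000i
Numerator: (-0.8000 + 5.7000i)(5.0000 + 2.4000i) = -17.6800 + 26.5800i
Denominator: 5^2 + (-2.4)^2 = 30.76
Result = (-17.6800 + 26.5800i)/30.76

-0.5748 + 0.8641i


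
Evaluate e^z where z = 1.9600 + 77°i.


e^1.9600 = 7.09933
cos(77°) = 0.22495
sin(77°) = 0.97437
Real = 7.09933*0.22495 = 1.5970
Imag = 7.09933*0.97437 = 6.9174

1.5970 + 6.9174i


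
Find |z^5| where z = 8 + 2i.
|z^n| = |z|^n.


|z| = sqrt(64+4) = sqrt(68) = 8.2462
|z^5| = |z|^5 = (sqrt(68))^5 = 68^2 * sqrt(68) = 4624*sqrt(68)

|z^5| = 4624*sqrt(68) ≈ 38130.4808


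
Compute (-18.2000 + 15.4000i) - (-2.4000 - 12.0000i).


Real: -18.2 + 2.4 = -15.8
Imag: 15.4 + 12 = 27.4

-15.8000 + 27.4000i


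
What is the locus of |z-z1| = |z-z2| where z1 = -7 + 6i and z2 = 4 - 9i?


Equal distances means the locus is the perpendicular bisector of z1 and z2.
Midpoint = ((-7+4)/2, (6+(-9))/2) = (-1.5000, -1.5000)

Perpendicular bisector through (-1.5000, -1.5000)


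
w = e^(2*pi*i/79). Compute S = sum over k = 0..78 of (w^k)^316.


The roots are w_k = w^k with w = e^(2*pi*i/79), and (w^k)^316 = (w^316)^k.
So S = 1 + u + u^2 + ... + u^(78) with u = w^316.
316 = 4*79 + 0, so 316 is a multiple of 79 and u = (w^79)^4 = 1.
Every one of the 79 terms equals 1: S = 79

S = 79


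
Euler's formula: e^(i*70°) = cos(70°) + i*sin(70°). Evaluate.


cos(70°) = 0.3420
sin(70°) = 0.9397

e^(i*70°) = 0.3420 + 0.9397i


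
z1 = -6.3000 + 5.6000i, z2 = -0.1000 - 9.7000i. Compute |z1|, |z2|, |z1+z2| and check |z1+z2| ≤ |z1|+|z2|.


|z1| = sqrt((-6.3)^2 + 5.6^2) = sqrt(71.05) = 8.4291
|z2| = sqrt((-0.1)^2 + (-9.7)^2) = sqrt(94.1) = 9.7005
z1+z2 = -6.4000 - 4.1000i
|z1+z2| = sqrt(57.77) = 7.6007
|z1|+|z2| = 8.4291 + 9.7005 = 18.1296

|z1+z2| = 7.6007 ≤ |z1|+|z2| = 18.1296 (verified)


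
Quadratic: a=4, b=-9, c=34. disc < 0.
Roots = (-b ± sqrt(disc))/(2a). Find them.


disc = (-9)^2 - 4*4*34 = 81 - 544 = -463
sqrt(|disc|) = sqrt(463) = 21.5174
Real part = 9/(2*4) = 1.1250
Imag part = 21.5174/(2*4) = 2.6897

1.1250 ± 2.6897i


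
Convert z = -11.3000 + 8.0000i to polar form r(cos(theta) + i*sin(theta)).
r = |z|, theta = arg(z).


r = sqrt(127.69+64) = sqrt(191.69) = 13.8452
theta = atan2(8, -11.3) = 144.7029 degrees

r = 13.8452, theta = 144.7029 degrees


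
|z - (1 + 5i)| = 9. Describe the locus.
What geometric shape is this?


|z - z0| = r is a circle with center z0 and radius r.
Center = (1, 5), radius = 9

Circle with center (1, 5) and radius 9


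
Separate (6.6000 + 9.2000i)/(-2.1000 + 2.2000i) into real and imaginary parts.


Multiply by conjugate: (6.6000 + 9.2000i)(-2.1000 - 2.2000i) / ((-2.1)^2 + 2.2^2)
Numerator real = 6.6*(-2.1) + 9.2*2.2 = 6.38
Numerator imag = 9.2*(-2.1) - 6.6*2.2 = -33.84
Denominator = 9.25
Re(z) = 6.38/9.25 = 0.6897
Im(z) = -33.84/9.25 = -3.6584

Re(z) = 0.6897, Im(z) = -3.6584


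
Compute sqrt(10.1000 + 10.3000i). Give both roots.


|z| = sqrt(102.01+106.09) = 14.4257
sqrt((|z|+a)/2) = sqrt((14.4257+10.1)/2) = sqrt(12.2628) = 3.5018
sqrt((|z|-a)/2) = sqrt((14.4257-10.1)/2) = sqrt(2.1628) = 1.4707

±(3.5018 + 1.4707i) i.e. 3.5018 + 1.4707i and -3.5018 - 1.4707i


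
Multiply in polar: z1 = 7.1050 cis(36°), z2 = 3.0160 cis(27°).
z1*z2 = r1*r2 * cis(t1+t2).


r = 7.1050 * 3.0160 = 21.4287
theta = 36° + 27° = 63° = 63° (mod 360)

21.4287 cis(63°)


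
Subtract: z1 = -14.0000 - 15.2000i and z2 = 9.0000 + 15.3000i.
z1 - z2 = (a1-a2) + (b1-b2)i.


Real: -14 - 9 = -23
Imag: -15.2 - 15.3 = -30.5

-23.0000 - 30.5000i


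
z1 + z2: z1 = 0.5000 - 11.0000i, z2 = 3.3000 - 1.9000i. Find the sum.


Real: 0.5 + 3.3 = 3.8
Imag: -11 - 1.9 = -12.9

3.8000 - 12.9000i


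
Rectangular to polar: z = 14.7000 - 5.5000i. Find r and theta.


r = sqrt(216.09+30.25) = sqrt(246.34) = 15.6952
theta = atan2(-5.5, 14.7) = -20.5133 degrees

r = 15.6952, theta = -20.5133 degrees


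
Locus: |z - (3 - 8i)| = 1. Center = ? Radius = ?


|z - z0| = r is a circle with center z0 and radius r.
Center = (3, -8), radius = 1

Circle with center (3, -8) and radius 1


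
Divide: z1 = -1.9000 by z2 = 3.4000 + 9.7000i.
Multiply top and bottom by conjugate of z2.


Conjugate of z2 = 3.4000 - 9.7000i
Numerator: (-1.9000)(3.4000 - 9.7000i) = -6.4600 + 18.4300i
Denominator: 3.4^2 + 9.7^2 = 105.65
Result = (-6.4600 + 18.4300i)/105.65

-0.0611 + 0.1744i


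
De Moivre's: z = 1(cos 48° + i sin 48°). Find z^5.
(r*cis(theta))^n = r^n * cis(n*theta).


r^5 = 1^5 = 1
n*theta = 5*48° = 240° = 240° (mod 360)
a = 1*cos(240°) = -0.5000
b = 1*sin(240°) = -0.8660

1 cis(240°) = -0.5000 - 0.8660i


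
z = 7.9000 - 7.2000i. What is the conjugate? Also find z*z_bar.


z_bar = 7.9000 + 7.2000i
z*z_bar = 7.9^2 + (-7.2)^2 = 62.41 + 51.84 = 114.25

z_bar = 7.9000 + 7.2000i, z*z_bar = 114.25


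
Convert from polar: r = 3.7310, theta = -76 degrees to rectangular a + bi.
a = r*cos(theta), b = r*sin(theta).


a = 3.7310*cos(-76°) = 3.7310*0.24192 = 0.9026
b = 3.7310*sin(-76°) = 3.7310*(-0.9703) = -3.6202

0.9026 - 3.6202i


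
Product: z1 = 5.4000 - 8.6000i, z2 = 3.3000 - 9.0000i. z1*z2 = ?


Real = 5.4*3.3 - (-8.6)*(-9) = 17.82 - 77.4 = -59.58
Imag = 5.4*(-9) + 3.3*(-8.6) = -48.6 - (28.38) = -76.98

-59.5800 - 76.9800i


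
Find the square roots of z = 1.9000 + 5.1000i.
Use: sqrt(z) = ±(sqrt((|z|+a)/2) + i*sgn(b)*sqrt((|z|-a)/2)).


|z| = sqrt(3.61+26.01) = 5.4424
sqrt((|z|+a)/2) = sqrt((5.4424+1.9)/2) = sqrt(3.6712) = 1.9160
sqrt((|z|-a)/2) = sqrt((5.4424-1.9)/2) = sqrt(1.7712) = 1.3309

±(1.9160 + 1.3309i) i.e. 1.9160 + 1.3309i and -1.9160 - 1.3309i


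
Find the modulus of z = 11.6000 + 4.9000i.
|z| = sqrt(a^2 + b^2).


|z| = sqrt(11.6^2 + 4.9^2) = sqrt(134.56 + 24.01) = sqrt(158.57) = 12.5925

|z| = 12.5925


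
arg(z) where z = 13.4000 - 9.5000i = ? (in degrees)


Re = 13.4, Im = -9.5
arg = atan2(-9.5, 13.4) = -35.3349 degrees

arg(z) = -35.3349 degrees


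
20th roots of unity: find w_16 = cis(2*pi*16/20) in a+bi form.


Angle = 360*16/20 = 288°
a = cos(288°) = 0.3090
b = sin(288°) = -0.9511

0.3090 - 0.9511i


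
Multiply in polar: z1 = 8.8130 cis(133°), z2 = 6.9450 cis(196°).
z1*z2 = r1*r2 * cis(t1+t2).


r = 8.8130 * 6.9450 = 61.2063
theta = 133° + 196° = 329° = 329° (mod 360)

61.2063 cis(329°)


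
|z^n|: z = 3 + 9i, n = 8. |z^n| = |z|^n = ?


|z| = sqrt(9+81) = sqrt(90) = 9.4868
|z^8| = |z|^8 = (sqrt(90))^8 = 90^4 = 65610000

|z^8| = 65610000


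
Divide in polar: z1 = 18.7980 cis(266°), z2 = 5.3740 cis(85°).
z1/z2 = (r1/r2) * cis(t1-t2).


r = 18.7980 / 5.3740 = 3.4980
theta = 266° - 85° = 181° = 181° (mod 360)

3.4980 cis(181°)


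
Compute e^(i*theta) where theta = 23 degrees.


cos(23°) = 0.9205
sin(23°) = 0.3907

e^(i*23°) = 0.9205 + 0.3907i


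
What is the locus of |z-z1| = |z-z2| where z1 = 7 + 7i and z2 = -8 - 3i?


Equal distances means the locus is the perpendicular bisector of z1 and z2.
Midpoint = ((7+(-8))/2, (7+(-3))/2) = (-0.5000, 2.0000)

Perpendicular bisector through (-0.5000, 2.0000)


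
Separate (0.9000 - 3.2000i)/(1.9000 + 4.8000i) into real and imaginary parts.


Multiply by conjugate: (0.9000 - 3.2000i)(1.9000 - 4.8000i) / (1.9^2 + 4.8^2)
Numerator real = 0.9*1.9 - (3.2)*4.8 = -13.65
Numerator imag = -3.2*1.9 - 0.9*4.8 = -10.4
Denominator = 26.65
Re(z) = -13.65/26.65 = -0.5122
Im(z) = -10.4/26.65 = -0.3902

Re(z) = -0.5122, Im(z) = -0.3902


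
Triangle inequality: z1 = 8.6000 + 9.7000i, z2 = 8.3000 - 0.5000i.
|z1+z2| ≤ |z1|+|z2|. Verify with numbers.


|z1| = sqrt(8.6^2 + 9.7^2) = sqrt(168.05) = 12.9634
|z2| = sqrt(8.3^2 + (-0.5)^2) = sqrt(69.14) = 8.3150
z1+z2 = 16.9000 + 9.2000i
|z1+z2| = sqrt(370.25) = 19.2419
|z1|+|z2| = 12.9634 + 8.3150 = 21.2784

|z1+z2| = 19.2419 ≤ |z1|+|z2| = 21.2784 (verified)


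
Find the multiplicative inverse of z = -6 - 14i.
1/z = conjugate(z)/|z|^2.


|z|^2 = 36+196 = 232
1/z = (-6 + 14i)/232

1/z = -0.0259 + 0.0603i


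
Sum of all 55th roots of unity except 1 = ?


With w = e^(2*pi*i/55), all 55 of the 55th roots of unity w^0 = 1, w, ..., w^(54) sum to 0: 1 + w + ... + w^(54) = (1 - w^55)/(1 - w) = 0 since w^55 = 1, w ≠ 1.
Removing the root 1: w + w^2 + ... + w^(54) = 0 - 1 = -1

Sum = -1


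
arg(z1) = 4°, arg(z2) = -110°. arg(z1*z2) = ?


arg(z1*z2) = 4° - 110° = -106°
Normalized to (-180°, 180°]: -106°

-106°


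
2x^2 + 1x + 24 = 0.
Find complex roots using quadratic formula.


disc = 1^2 - 4*2*24 = 1 - 192 = -191
sqrt(|disc|) = sqrt(191) = 13.8203
Real part = -1/(2*2) = -0.2500
Imag part = 13.8203/(2*2) = 3.4551

-0.2500 ± 3.4551i


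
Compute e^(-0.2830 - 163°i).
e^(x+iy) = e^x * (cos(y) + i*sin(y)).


e^-0.2830 = 0.7535
cos(-163°) = -0.9563
sin(-163°) = -0.2924
Real = 0.7535*(-0.9563) = -0.7206
Imag = 0.7535*(-0.2924) = -0.2203

-0.7206 - 0.2203i


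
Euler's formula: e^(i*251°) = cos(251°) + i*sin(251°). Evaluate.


cos(251°) = -0.3256
sin(251°) = -0.9455

e^(i*251°) = -0.3256 - 0.9455i


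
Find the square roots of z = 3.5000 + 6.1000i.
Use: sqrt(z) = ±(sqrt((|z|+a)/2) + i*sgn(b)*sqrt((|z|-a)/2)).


|z| = sqrt(12.25+37.21) = 7.0328
sqrt((|z|+a)/2) = sqrt((7.0328+3.5)/2) = sqrt(5.2664) = 2.2949
sqrt((|z|-a)/2) = sqrt((7.0328-3.5)/2) = sqrt(1.7664) = 1.3291

±(2.2949 + 1.3291i) i.e. 2.2949 + 1.3291i and -2.2949 - 1.3291i


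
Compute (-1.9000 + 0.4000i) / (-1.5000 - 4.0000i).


Conjugate of z2 = -1.5000 + 4.0000i
Numerator: (-1.9000 + 0.4000i)(-1.5000 + 4.0000i) = 1.2500 - 8.2000i
Denominator: (-1.5)^2 + (-4)^2 = 18.25
Result = (1.2500 - 8.2000i)/18.25

0.0685 - 0.4493i


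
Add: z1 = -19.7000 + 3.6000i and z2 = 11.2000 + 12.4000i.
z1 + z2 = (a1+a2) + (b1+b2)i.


Real: -19.7 + 11.2 = -8.5
Imag: 3.6 + 12.4 = 16

-8.5000 + 16.0000i


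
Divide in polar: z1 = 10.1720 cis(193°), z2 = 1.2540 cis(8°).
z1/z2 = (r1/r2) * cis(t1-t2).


r = 10.1720 / 1.2540 = 8.1116
theta = 193° - 8° = 185° = 185° (mod 360)

8.1116 cis(185°)


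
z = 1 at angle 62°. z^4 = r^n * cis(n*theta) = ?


r^4 = 1^4 = 1
n*theta = 4*62° = 248° = 248° (mod 360)
a = 1*cos(248°) = -0.3746
b = 1*sin(248°) = -0.9272

1 cis(248°) = -0.3746 - 0.9272i


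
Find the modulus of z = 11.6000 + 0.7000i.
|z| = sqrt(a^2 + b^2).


|z| = sqrt(11.6^2 + 0.7^2) = sqrt(134.56 + 0.49) = sqrt(135.05) = 11.6211

|z| = 11.6211


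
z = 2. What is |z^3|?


|z| = sqrt(4+0) = sqrt(4) = 2
|z^3| = |z|^3 = 2^3 = 8

|z^3| = 8


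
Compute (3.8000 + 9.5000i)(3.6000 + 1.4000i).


Real = 3.8*3.6 - 9.5*1.4 = 13.68 - 13.3 = 0.38
Imag = 3.8*1.4 + 3.6*9.5 = 5.32 + 34.2 = 39.52

0.3800 + 39.5200i


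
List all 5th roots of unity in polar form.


The 5th roots of unity are cis(360k/5°) for k=0..4
Angle step = 360/5 = 72°
Primitive root: cis(72°)
Primitive root = 0.3090 + 0.9511i

5 roots at angles: 0°, 72°, 144°, 216°, 288°


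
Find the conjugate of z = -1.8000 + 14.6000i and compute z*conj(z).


z_bar = -1.8000 - 14.6000i
z*z_bar = (-1.8)^2 + 14.6^2 = 3.24 + 213.16 = 216.4

z_bar = -1.8000 - 14.6000i, z*z_bar = 216.4


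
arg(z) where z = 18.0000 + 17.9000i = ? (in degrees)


Re = 18, Im = 17.9
arg = atan2(17.9, 18) = 44.8404 degrees

arg(z) = 44.8404 degrees


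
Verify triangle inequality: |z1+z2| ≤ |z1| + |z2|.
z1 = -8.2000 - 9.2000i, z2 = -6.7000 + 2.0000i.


|z1| = sqrt((-8.2)^2 + (-9.2)^2) = sqrt(151.88) = 12.3240
|z2| = sqrt((-6.7)^2 + 2^2) = sqrt(48.89) = 6.9921
z1+z2 = -14.9000 - 7.2000i
|z1+z2| = sqrt(273.85) = 16.5484
|z1|+|z2| = 12.3240 + 6.9921 = 19.3161

|z1+z2| = 16.5484 ≤ |z1|+|z2| = 19.3161 (verified)


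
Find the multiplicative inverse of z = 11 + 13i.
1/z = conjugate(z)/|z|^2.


|z|^2 = 121+169 = 290
1/z = (11 - 13i)/290

1/z = 0.0379 - 0.0448i


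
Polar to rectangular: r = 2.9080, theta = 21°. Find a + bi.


a = 2.9080*cos(21°) = 2.9080*0.9336 = 2.7149
b = 2.9080*sin(21°) = 2.9080*0.35837 = 1.0421

2.7149 + 1.0421i


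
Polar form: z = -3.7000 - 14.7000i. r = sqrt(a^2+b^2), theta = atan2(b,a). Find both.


r = sqrt(13.69+216.09) = sqrt(229.78) = 15.1585
theta = atan2(-14.7, -3.7) = -104.1279 degrees

r = 15.1585, theta = -104.1279 degrees


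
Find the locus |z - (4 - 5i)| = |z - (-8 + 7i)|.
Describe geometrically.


Equal distances means the locus is the perpendicular bisector of z1 and z2.
Midpoint = ((4+(-8))/2, (-5+7)/2) = (-2.0000, 1.0000)

Perpendicular bisector through (-2.0000, 1.0000)


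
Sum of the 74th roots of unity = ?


The sum of all 74th roots of unity is 0.
Geometric series: (1 - w^74)/(1 - w) = (1-1)/(1-w) = 0 since w^74 = 1, w ≠ 1.
Alternatively: coefficient of z^73 in z^74 - 1 is 0.

0


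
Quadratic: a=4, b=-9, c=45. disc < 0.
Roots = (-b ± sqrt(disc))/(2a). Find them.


disc = (-9)^2 - 4*4*45 = 81 - 720 = -639
sqrt(|disc|) = sqrt(639) = 25.2784
Real part = 9/(2*4) = 1.1250
Imag part = 25.2784/(2*4) = 3.1598

1.1250 ± 3.1598i


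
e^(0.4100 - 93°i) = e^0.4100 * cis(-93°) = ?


e^0.4100 = 1.50682
cos(-93°) = -0.05234
sin(-93°) = -0.99863
Real = 1.50682*(-0.05234) = -0.0789
Imag = 1.50682*(-0.99863) = -1.5048

-0.0789 - 1.5048i


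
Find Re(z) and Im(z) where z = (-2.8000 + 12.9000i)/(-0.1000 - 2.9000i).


Multiply by conjugate: (-2.8000 + 12.9000i)(-0.1000 + 2.9000i) / ((-0.1)^2 + (-2.9)^2)
Numerator real = -2.8*(-0.1) + 12.9*(-2.9) = -37.13
Numerator imag = 12.9*(-0.1) - (-2.8)*(-2.9) = -9.41
Denominator = 8.42
Re(z) = -37.13/8.42 = -4.4097
Im(z) = -9.41/8.42 = -1.1176

Re(z) = -4.4097, Im(z) = -1.1176


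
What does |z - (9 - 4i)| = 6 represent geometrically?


|z - z0| = r is a circle with center z0 and radius r.
Center = (9, -4), radius = 6

Circle with center (9, -4) and radius 6


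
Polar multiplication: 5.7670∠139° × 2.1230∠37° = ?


r = 5.7670 * 2.1230 = 12.2433
theta = 139° + 37° = 176° = 176° (mod 360)

12.2433 cis(176°)


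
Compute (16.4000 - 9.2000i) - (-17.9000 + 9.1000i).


Real: 16.4 + 17.9 = 34.3
Imag: -9.2 - 9.1 = -18.3

34.3000 - 18.3000i


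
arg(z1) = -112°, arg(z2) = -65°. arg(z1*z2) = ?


arg(z1*z2) = -112° - 65° = -177°
Normalized to (-180°, 180°]: -177°

-177°


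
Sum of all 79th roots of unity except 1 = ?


With w = e^(2*pi*i/79), all 79 of the 79th roots of unity w^0 = 1, w, ..., w^(78) sum to 0: 1 + w + ... + w^(78) = (1 - w^79)/(1 - w) = 0 since w^79 = 1, w ≠ 1.
Removing the root 1: w + w^2 + ... + w^(78) = 0 - 1 = -1

Sum = -1


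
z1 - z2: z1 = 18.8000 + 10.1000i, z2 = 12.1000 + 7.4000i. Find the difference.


Real: 18.8 - 12.1 = 6.7
Imag: 10.1 - 7.4 = 2.7

6.7000 + 2.7000i


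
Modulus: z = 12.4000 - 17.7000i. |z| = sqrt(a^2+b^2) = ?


|z| = sqrt(12.4^2 + (-17.7)^2) = sqrt(153.76 + 313.29) = sqrt(467.05) = 21.6113

|z| = 21.6113


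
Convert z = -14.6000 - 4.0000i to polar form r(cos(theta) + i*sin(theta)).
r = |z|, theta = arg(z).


r = sqrt(213.16+16) = sqrt(229.16) = 15.1380
theta = atan2(-4, -14.6) = -164.6785 degrees

r = 15.1380, theta = -164.6785 degrees


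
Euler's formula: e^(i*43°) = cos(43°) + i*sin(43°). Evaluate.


cos(43°) = 0.7314
sin(43°) = 0.6820

e^(i*43°) = 0.7314 + 0.6820i


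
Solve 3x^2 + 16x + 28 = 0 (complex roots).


disc = 16^2 - 4*3*28 = 256 - 336 = -80
sqrt(|disc|) = sqrt(80) = 8.9443
Real part = -16/(2*3) = -2.6667
Imag part = 8.9443/(2*3) = 1.4907

-2.6667 ± 1.4907i


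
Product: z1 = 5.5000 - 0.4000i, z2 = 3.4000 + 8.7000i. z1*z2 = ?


Real = 5.5*3.4 - (-0.4)*8.7 = 18.7 - (-3.48) = 22.18
Imag = 5.5*8.7 + 3.4*(-0.4) = 47.85 - (1.36) = 46.49

22.1800 + 46.4900i


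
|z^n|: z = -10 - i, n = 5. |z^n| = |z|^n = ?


|z| = sqrt(100+1) = sqrt(101) = 10.0499
|z^5| = |z|^5 = (sqrt(101))^5 = 101^2 * sqrt(101) = 10201*sqrt(101)

|z^5| = 10201*sqrt(101) ≈ 102518.7812


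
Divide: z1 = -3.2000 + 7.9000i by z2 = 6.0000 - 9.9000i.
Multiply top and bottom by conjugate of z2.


Conjugate of z2 = 6.0000 + 9.9000i
Numerator: (-3.2000 + 7.9000i)(6.0000 + 9.9000i) = -97.4100 + 15.7200i
Denominator: 6^2 + (-9.9)^2 = 134.01
Result = (-97.4100 + 15.7200i)/134.01

-0.7269 + 0.1173i


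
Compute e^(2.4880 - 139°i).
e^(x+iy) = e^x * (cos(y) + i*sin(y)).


e^2.4880 = 12.0372
cos(-139°) = -0.75471
sin(-139°) = -0.65606
Real = 12.0372*(-0.75471) = -9.0846
Imag = 12.0372*(-0.65606) = -7.8971

-9.0846 - 7.8971i


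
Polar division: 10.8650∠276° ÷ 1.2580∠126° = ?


r = 10.8650 / 1.2580 = 8.6367
theta = 276° - 126° = 150° = 150° (mod 360)

8.6367 cis(150°)


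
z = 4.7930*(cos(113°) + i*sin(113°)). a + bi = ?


a = 4.7930*cos(113°) = 4.7930*(-0.39073) = -1.8728
b = 4.7930*sin(113°) = 4.7930*0.9205 = 4.4120

-1.8728 + 4.4120i


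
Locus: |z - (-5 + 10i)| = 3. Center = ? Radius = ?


|z - z0| = r is a circle with center z0 and radius r.
Center = (-5, 10), radius = 3

Circle with center (-5, 10) and radius 3


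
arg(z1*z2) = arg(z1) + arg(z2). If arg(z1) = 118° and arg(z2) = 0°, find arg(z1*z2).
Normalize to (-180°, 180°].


arg(z1*z2) = 118° + 0° = 118°
Normalized to (-180°, 180°]: 118°

118°


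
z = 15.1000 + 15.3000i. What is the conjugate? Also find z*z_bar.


z_bar = 15.1000 - 15.3000i
z*z_bar = 15.1^2 + 15.3^2 = 228.01 + 234.09 = 462.1

z_bar = 15.1000 - 15.3000i, z*z_bar = 462.1


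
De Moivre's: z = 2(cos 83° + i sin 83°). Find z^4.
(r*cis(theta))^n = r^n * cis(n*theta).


r^4 = 2^4 = 16
n*theta = 4*83° = 332° = 332° (mod 360)
a = 16*cos(332°) = 14.1272
b = 16*sin(332°) = -7.5115

16 cis(332°) = 14.1272 - 7.5115i


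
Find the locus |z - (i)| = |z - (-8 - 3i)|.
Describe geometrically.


Equal distances means the locus is the perpendicular bisector of z1 and z2.
Midpoint = ((0+(-8))/2, (1+(-3))/2) = (-4.0000, -1.0000)

Perpendicular bisector through (-4.0000, -1.0000)


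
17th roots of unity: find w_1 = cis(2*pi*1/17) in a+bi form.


Angle = 360*1/17 = 21.1765°
a = cos(21.1765°) = 0.9325
b = sin(21.1765°) = 0.3612

0.9325 + 0.3612i


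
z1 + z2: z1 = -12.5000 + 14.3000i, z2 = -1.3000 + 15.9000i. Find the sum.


Real: -12.5 - 1.3 = -13.8
Imag: 14.3 + 15.9 = 30.2

-13.8000 + 30.2000i


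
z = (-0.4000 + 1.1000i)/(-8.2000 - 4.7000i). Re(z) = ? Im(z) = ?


Multiply by conjugate: (-0.4000 + 1.1000i)(-8.2000 + 4.7000i) / ((-8.2)^2 + (-4.7)^2)
Numerator real = -0.4*(-8.2) + 1.1*(-4.7) = -1.89
Numerator imag = 1.1*(-8.2) - (-0.4)*(-4.7) = -10.9
Denominator = 89.33
Re(z) = -1.89/89.33 = -0.0212
Im(z) = -10.9/89.33 = -0.1220

Re(z) = -0.0212, Im(z) = -0.1220


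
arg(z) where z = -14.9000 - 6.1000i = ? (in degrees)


Re = -14.9, Im = -6.1
arg = atan2(-6.1, -14.9) = -157.7360 degrees

arg(z) = -157.7360 degrees


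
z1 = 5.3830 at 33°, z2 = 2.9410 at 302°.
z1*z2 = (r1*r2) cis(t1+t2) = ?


r = 5.3830 * 2.9410 = 15.8314
theta = 33° + 302° = 335° = 335° (mod 360)

15.8314 cis(335°)


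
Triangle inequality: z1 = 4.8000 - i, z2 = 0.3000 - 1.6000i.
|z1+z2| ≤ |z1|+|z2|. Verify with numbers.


|z1| = sqrt(4.8^2 + (-1)^2) = sqrt(24.04) = 4.9031
|z2| = sqrt(0.3^2 + (-1.6)^2) = sqrt(2.65) = 1.6279
z1+z2 = 5.1000 - 2.6000i
|z1+z2| = sqrt(32.77) = 5.7245
|z1|+|z2| = 4.9031 + 1.6279 = 6.5310

|z1+z2| = 5.7245 ≤ |z1|+|z2| = 6.5310 (verified)


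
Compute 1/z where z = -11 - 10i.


|z|^2 = 121+100 = 221
1/z = (-11 + 10i)/221

1/z = -0.0498 + 0.0452i


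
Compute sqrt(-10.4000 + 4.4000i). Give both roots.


|z| = sqrt(108.16+19.36) = 11.2925
sqrt((|z|+a)/2) = sqrt((11.2925+(-10.4))/2) = sqrt(0.4462) = 0.6680
sqrt((|z|-a)/2) = sqrt((11.2925-(-10.4))/2) = sqrt(10.8462) = 3.2934

±(0.6680 + 3.2934i) i.e. 0.6680 + 3.2934i and -0.6680 - 3.2934i


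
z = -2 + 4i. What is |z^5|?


|z| = sqrt(4+16) = sqrt(20) = 4.4721
|z^5| = |z|^5 = (sqrt(20))^5 = 20^2 * sqrt(20) = 400*sqrt(20)

|z^5| = 400*sqrt(20) ≈ 1788.8544


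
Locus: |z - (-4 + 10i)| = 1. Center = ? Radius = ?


|z - z0| = r is a circle with center z0 and radius r.
Center = (-4, 10), radius = 1

Circle with center (-4, 10) and radius 1


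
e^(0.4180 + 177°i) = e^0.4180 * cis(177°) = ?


e^0.4180 = 1.5189
cos(177°) = -0.9986
sin(177°) = 0.05234
Real = 1.5189*(-0.9986) = -1.5168
Imag = 1.5189*0.05234 = 0.0795

-1.5168 + 0.0795i


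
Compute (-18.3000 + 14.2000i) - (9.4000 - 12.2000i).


Real: -18.3 - 9.4 = -27.7
Imag: 14.2 + 12.2 = 26.4

-27.7000 + 26.4000i


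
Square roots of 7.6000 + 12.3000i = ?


|z| = sqrt(57.76+151.29) = 14.4586
sqrt((|z|+a)/2) = sqrt((14.4586+7.6)/2) = sqrt(11.0293) = 3.3210
sqrt((|z|-a)/2) = sqrt((14.4586-7.6)/2) = sqrt(3.4293) = 1.8518

±(3.3210 + 1.8518i) i.e. 3.3210 + 1.8518i and -3.3210 - 1.8518i


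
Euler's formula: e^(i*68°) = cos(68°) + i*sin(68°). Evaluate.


cos(68°) = 0.3746
sin(68°) = 0.9272

e^(i*68°) = 0.3746 + 0.9272i


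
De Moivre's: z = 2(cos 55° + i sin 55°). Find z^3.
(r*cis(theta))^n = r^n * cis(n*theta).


r^3 = 2^3 = 8
n*theta = 3*55° = 165° = 165° (mod 360)
a = 8*cos(165°) = -7.7274
b = 8*sin(165°) = 2.0706

8 cis(165°) = -7.7274 + 2.0706i


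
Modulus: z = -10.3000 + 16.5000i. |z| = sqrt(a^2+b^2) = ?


|z| = sqrt((-10.3)^2 + 16.5^2) = sqrt(106.09 + 272.25) = sqrt(378.34) = 19.4510

|z| = 19.4510


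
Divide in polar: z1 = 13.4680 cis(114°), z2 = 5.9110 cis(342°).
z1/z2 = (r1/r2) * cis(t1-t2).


r = 13.4680 / 5.9110 = 2.2785
theta = 114° - 342° = -228° = 132° (mod 360)

2.2785 cis(132°)


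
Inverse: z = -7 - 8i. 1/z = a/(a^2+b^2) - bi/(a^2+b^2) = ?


|z|^2 = 49+64 = 113
1/z = (-7 + 8i)/113

1/z = -0.0619 + 0.0708i


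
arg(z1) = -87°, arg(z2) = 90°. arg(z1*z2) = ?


arg(z1*z2) = -87° + 90° = 3°
Normalized to (-180°, 180°]: 3°

3°


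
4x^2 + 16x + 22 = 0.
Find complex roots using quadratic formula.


disc = 16^2 - 4*4*22 = 256 - 352 = -96
sqrt(|disc|) = sqrt(96) = 9.7980
Real part = -16/(2*4) = -2.0000
Imag part = 9.7980/(2*4) = 1.2247

-2.0000 ± 1.2247i


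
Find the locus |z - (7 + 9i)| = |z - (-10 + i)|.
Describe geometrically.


Equal distances means the locus is the perpendicular bisector of z1 and z2.
Midpoint = ((7+(-10))/2, (9+1)/2) = (-1.5000, 5.0000)

Perpendicular bisector through (-1.5000, 5.0000)


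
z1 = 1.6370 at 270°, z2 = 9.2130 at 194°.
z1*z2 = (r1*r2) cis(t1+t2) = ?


r = 1.6370 * 9.2130 = 15.0817
theta = 270° + 194° = 464° = 104° (mod 360)

15.0817 cis(104°)


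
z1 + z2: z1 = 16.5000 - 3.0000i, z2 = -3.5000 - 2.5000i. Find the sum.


Real: 16.5 - 3.5 = 13
Imag: -3 - 2.5 = -5.5

13.0000 - 5.5000i


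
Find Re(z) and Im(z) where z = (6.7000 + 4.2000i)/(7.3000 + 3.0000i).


Multiply by conjugate: (6.7000 + 4.2000i)(7.3000 - 3.0000i) / (7.3^2 + 3^2)
Numerator real = 6.7*7.3 + 4.2*3 = 61.51
Numerator imag = 4.2*7.3 - 6.7*3 = 10.56
Denominator = 62.29
Re(z) = 61.51/62.29 = 0.9875
Im(z) = 10.56/62.29 = 0.1695

Re(z) = 0.9875, Im(z) = 0.1695


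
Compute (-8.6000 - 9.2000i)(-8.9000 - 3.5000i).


Real = -8.6*(-8.9) - (-9.2)*(-3.5) = 76.54 - 32.2 = 44.34
Imag = -8.6*(-3.5) - (8.9)*(-9.2) = 30.1 + 81.88 = 111.98

44.3400 + 111.9800i


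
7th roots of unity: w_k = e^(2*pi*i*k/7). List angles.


The 7th roots of unity are cis(360k/7°) for k=0..6
Angle step = 360/7 = 51.4286°
Primitive root: cis(51.4286°)
Primitive root = 0.6235 + 0.7818i

7 roots at angles: 0°, 51.4286°, 102.8571°, 154.2857°, 205.7143°, 257.1429°, 308.5714°


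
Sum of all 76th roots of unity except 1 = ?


With w = e^(2*pi*i/76), all 76 of the 76th roots of unity w^0 = 1, w, ..., w^(75) sum to 0: 1 + w + ... + w^(75) = (1 - w^76)/(1 - w) = 0 since w^76 = 1, w ≠ 1.
Removing the root 1: w + w^2 + ... + w^(75) = 0 - 1 = -1

Sum = -1


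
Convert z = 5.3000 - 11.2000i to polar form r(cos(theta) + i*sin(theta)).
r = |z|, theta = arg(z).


r = sqrt(28.09+125.44) = sqrt(153.53) = 12.3907
theta = atan2(-11.2, 5.3) = -64.6758 degrees

r = 12.3907, theta = -64.6758 degrees


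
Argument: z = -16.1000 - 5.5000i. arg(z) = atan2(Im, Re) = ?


Re = -16.1, Im = -5.5
arg = atan2(-5.5, -16.1) = -161.1391 degrees

arg(z) = -161.1391 degrees


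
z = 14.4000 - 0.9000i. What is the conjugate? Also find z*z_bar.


z_bar = 14.4000 + 0.9000i
z*z_bar = 14.4^2 + (-0.9)^2 = 207.36 + 0.81 = 208.17

z_bar = 14.4000 + 0.9000i, z*z_bar = 208.17


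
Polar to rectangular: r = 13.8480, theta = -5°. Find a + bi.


a = 13.8480*cos(-5°) = 13.8480*0.996195 = 13.7953
b = 13.8480*sin(-5°) = 13.8480*(-0.087156) = -1.2069

13.7953 - 1.2069i


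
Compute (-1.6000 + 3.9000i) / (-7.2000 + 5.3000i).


Conjugate of z2 = -7.2000 - 5.3000i
Numerator: (-1.6000 + 3.9000i)(-7.2000 - 5.3000i) = 32.1900 - 19.6000i
Denominator: (-7.2)^2 + 5.3^2 = 79.93
Result = (32.1900 - 19.6000i)/79.93

0.4027 - 0.2452i


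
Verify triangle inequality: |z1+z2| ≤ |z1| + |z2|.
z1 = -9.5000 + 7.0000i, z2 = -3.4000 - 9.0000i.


|z1| = sqrt((-9.5)^2 + 7^2) = sqrt(139.25) = 11.8004
|z2| = sqrt((-3.4)^2 + (-9)^2) = sqrt(92.56) = 9.6208
z1+z2 = -12.9000 - 2.0000i
|z1+z2| = sqrt(170.41) = 13.0541
|z1|+|z2| = 11.8004 + 9.6208 = 21.4212

|z1+z2| = 13.0541 ≤ |z1|+|z2| = 21.4212 (verified)


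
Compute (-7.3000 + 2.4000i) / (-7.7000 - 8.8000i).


Conjugate of z2 = -7.7000 + 8.8000i
Numerator: (-7.3000 + 2.4000i)(-7.7000 + 8.8000i) = 35.0900 - 82.7200i
Denominator: (-7.7)^2 + (-8.8)^2 = 136.73
Result = (35.0900 - 82.7200i)/136.73

0.2566 - 0.6050i


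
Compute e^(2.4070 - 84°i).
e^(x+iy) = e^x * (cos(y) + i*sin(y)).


e^2.4070 = 11.1006
cos(-84°) = 0.10453
sin(-84°) = -0.99452
Real = 11.1006*0.10453 = 1.1603
Imag = 11.1006*(-0.99452) = -11.0398

1.1603 - 11.0398i


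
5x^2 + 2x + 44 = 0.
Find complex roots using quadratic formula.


disc = 2^2 - 4*5*44 = 4 - 880 = -876
sqrt(|disc|) = sqrt(876) = 29.5973
Real part = -2/(2*5) = -0.2000
Imag part = 29.5973/(2*5) = 2.9597

-0.2000 ± 2.9597i


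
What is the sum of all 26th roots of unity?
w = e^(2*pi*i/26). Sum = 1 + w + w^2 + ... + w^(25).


The sum of all 26th roots of unity is 0.
Geometric series: (1 - w^26)/(1 - w) = (1-1)/(1-w) = 0 since w^26 = 1, w ≠ 1.
Alternatively: coefficient of z^25 in z^26 - 1 is 0.

0


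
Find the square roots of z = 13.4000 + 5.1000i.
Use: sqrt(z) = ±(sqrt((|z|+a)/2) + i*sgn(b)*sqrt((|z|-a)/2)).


|z| = sqrt(179.56+26.01) = 14.3377
sqrt((|z|+a)/2) = sqrt((14.3377+13.4)/2) = sqrt(13.8689) = 3.7241
sqrt((|z|-a)/2) = sqrt((14.3377-13.4)/2) = sqrt(0.4689) = 0.6847

±(3.7241 + 0.6847i) i.e. 3.7241 + 0.6847i and -3.7241 - 0.6847i


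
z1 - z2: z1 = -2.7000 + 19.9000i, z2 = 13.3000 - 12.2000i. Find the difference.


Real: -2.7 - 13.3 = -16
Imag: 19.9 + 12.2 = 32.1

-16.0000 + 32.1000i


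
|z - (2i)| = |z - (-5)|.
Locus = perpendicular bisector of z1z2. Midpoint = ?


Equal distances means the locus is the perpendicular bisector of z1 and z2.
Midpoint = ((0+(-5))/2, (2+0)/2) = (-2.5000, 1.0000)

Perpendicular bisector through (-2.5000, 1.0000)


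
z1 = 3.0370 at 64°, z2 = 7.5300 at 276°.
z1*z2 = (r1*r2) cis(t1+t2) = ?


r = 3.0370 * 7.5300 = 22.8686
theta = 64° + 276° = 340° = 340° (mod 360)

22.8686 cis(340°)


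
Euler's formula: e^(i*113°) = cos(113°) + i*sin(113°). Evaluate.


cos(113°) = -0.3907
sin(113°) = 0.9205

e^(i*113°) = -0.3907 + 0.9205i


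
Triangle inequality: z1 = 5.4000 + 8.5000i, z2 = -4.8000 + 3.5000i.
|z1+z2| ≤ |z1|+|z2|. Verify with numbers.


|z1| = sqrt(5.4^2 + 8.5^2) = sqrt(101.41) = 10.0703
|z2| = sqrt((-4.8)^2 + 3.5^2) = sqrt(35.29) = 5.9405
z1+z2 = 0.6000 + 12.0000i
|z1+z2| = sqrt(144.36) = 12.0150
|z1|+|z2| = 10.0703 + 5.9405 = 16.0108

|z1+z2| = 12.0150 ≤ |z1|+|z2| = 16.0108 (verified)


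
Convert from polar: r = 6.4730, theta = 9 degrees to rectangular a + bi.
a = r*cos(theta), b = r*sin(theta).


a = 6.4730*cos(9°) = 6.4730*0.98769 = 6.3933
b = 6.4730*sin(9°) = 6.4730*0.15643 = 1.0126

6.3933 + 1.0126i


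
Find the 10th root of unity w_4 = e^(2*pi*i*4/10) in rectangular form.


Angle = 360*4/10 = 144°
a = cos(144°) = -0.8090
b = sin(144°) = 0.5878

-0.8090 + 0.5878i


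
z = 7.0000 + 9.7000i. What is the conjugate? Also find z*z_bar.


z_bar = 7.0000 - 9.7000i
z*z_bar = 7^2 + 9.7^2 = 49 + 94.09 = 143.09

z_bar = 7.0000 - 9.7000i, z*z_bar = 143.09


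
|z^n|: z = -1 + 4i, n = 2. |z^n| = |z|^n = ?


|z| = sqrt(1+16) = sqrt(17) = 4.1231
|z^2| = |z|^2 = (sqrt(17))^2 = 17

|z^2| = 17


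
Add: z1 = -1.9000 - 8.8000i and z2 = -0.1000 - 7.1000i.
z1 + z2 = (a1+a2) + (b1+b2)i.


Real: -1.9 - 0.1 = -2
Imag: -8.8 - 7.1 = -15.9

-2.0000 - 15.9000i


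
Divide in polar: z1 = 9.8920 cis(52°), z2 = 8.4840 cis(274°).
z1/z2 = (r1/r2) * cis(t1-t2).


r = 9.8920 / 8.4840 = 1.1660
theta = 52° - 274° = -222° = 138° (mod 360)

1.1660 cis(138°)


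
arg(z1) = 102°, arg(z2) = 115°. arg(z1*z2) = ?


arg(z1*z2) = 102° + 115° = 217°
Normalized to (-180°, 180°]: -143°

-143°


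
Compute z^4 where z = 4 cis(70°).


r^4 = 4^4 = 256
n*theta = 4*70° = 280° = 280° (mod 360)
a = 256*cos(280°) = 44.4539
b = 256*sin(280°) = -252.1108

256 cis(280°) = 44.4539 - 252.1108i


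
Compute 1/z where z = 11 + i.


|z|^2 = 121+1 = 122
1/z = (11 - 1i)/122

1/z = 0.0902 - 0.0082i


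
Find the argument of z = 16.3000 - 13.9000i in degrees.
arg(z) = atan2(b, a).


Re = 16.3, Im = -13.9
arg = atan2(-13.9, 16.3) = -40.4562 degrees

arg(z) = -40.4562 degrees


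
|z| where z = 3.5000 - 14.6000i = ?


|z| = sqrt(3.5^2 + (-14.6)^2) = sqrt(12.25 + 213.16) = sqrt(225.41) = 15.0137

|z| = 15.0137


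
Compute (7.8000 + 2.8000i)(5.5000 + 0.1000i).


Real = 7.8*5.5 - 2.8*0.1 = 42.9 - 0.28 = 42.62
Imag = 7.8*0.1 + 5.5*2.8 = 0.78 + 15.4 = 16.18

42.6200 + 16.1800i


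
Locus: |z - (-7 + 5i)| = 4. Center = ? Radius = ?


|z - z0| = r is a circle with center z0 and radius r.
Center = (-7, 5), radius = 4

Circle with center (-7, 5) and radius 4


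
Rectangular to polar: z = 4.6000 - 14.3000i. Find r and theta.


r = sqrt(21.16+204.49) = sqrt(225.65) = 15.0217
theta = atan2(-14.3, 4.6) = -72.1681 degrees

r = 15.0217, theta = -72.1681 degrees


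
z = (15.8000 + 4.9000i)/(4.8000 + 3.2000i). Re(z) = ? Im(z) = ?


Multiply by conjugate: (15.8000 + 4.9000i)(4.8000 - 3.2000i) / (4.8^2 + 3.2^2)
Numerator real = 15.8*4.8 + 4.9*3.2 = 91.52
Numerator imag = 4.9*4.8 - 15.8*3.2 = -27.04
Denominator = 33.28
Re(z) = 91.52/33.28 = 2.7500
Im(z) = -27.04/33.28 = -0.8125

Re(z) = 2.7500, Im(z) = -0.8125


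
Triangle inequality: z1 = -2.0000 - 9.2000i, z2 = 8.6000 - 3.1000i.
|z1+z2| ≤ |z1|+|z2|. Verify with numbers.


|z1| = sqrt((-2)^2 + (-9.2)^2) = sqrt(88.64) = 9.4149
|z2| = sqrt(8.6^2 + (-3.1)^2) = sqrt(83.57) = 9.1417
z1+z2 = 6.6000 - 12.3000i
|z1+z2| = sqrt(194.85) = 13.9589
|z1|+|z2| = 9.4149 + 9.1417 = 18.5566

|z1+z2| = 13.9589 ≤ |z1|+|z2| = 18.5566 (verified)


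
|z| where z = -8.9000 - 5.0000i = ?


|z| = sqrt((-8.9)^2 + (-5)^2) = sqrt(79.21 + 25) = sqrt(104.21) = 10.2083

|z| = 10.2083


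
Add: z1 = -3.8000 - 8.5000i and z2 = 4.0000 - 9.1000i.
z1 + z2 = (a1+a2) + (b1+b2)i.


Real: -3.8 + 4 = 0.2
Imag: -8.5 - 9.1 = -17.6

0.2000 - 17.6000i


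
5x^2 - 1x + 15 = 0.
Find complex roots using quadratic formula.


disc = (-1)^2 - 4*5*15 = 1 - 300 = -299
sqrt(|disc|) = sqrt(299) = 17.2916
Real part = 1/(2*5) = 0.1000
Imag part = 17.2916/(2*5) = 1.7292

0.1000 ± 1.7292i


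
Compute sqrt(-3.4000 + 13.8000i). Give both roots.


|z| = sqrt(11.56+190.44) = 14.2127
sqrt((|z|+a)/2) = sqrt((14.2127+(-3.4))/2) = sqrt(5.4063) = 2.3252
sqrt((|z|-a)/2) = sqrt((14.2127-(-3.4))/2) = sqrt(8.8063) = 2.9675

±(2.3252 + 2.9675i) i.e. 2.3252 + 2.9675i and -2.3252 - 2.9675i


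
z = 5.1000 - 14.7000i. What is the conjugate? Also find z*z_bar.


z_bar = 5.1000 + 14.7000i
z*z_bar = 5.1^2 + (-14.7)^2 = 26.01 + 216.09 = 242.1

z_bar = 5.1000 + 14.7000i, z*z_bar = 242.1


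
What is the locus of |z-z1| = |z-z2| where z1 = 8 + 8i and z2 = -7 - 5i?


Equal distances means the locus is the perpendicular bisector of z1 and z2.
Midpoint = ((8+(-7))/2, (8+(-5))/2) = (0.5000, 1.5000)

Perpendicular bisector through (0.5000, 1.5000)


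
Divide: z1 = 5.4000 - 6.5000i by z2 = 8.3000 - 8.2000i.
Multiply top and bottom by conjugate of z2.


Conjugate of z2 = 8.3000 + 8.2000i
Numerator: (5.4000 - 6.5000i)(8.3000 + 8.2000i) = 98.1200 - 9.6700i
Denominator: 8.3^2 + (-8.2)^2 = 136.13
Result = (98.1200 - 9.6700i)/136.13

0.7208 - 0.0710i


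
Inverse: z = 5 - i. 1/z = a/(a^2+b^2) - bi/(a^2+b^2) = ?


|z|^2 = 25+1 = 26
1/z = (5 + 1i)/26

1/z = 0.1923 + 0.0385i


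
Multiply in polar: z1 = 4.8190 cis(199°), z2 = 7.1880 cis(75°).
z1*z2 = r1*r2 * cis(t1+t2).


r = 4.8190 * 7.1880 = 34.6390
theta = 199° + 75° = 274° = 274° (mod 360)

34.6390 cis(274°)


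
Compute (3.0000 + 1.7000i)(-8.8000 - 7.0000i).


Real = 3*(-8.8) - 1.7*(-7) = -26.4 - (-11.9) = -14.5
Imag = 3*(-7) - (8.8)*1.7 = -21 - (14.96) = -35.96

-14.5000 - 35.9600i


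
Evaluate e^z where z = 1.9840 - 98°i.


e^1.9840 = 7.2718
cos(-98°) = -0.13917
sin(-98°) = -0.99027
Real = 7.2718*(-0.13917) = -1.0120
Imag = 7.2718*(-0.99027) = -7.2010

-1.0120 - 7.2010i


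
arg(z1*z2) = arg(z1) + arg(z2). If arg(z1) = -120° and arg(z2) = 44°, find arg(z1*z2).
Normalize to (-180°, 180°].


arg(z1*z2) = -120° + 44° = -76°
Normalized to (-180°, 180°]: -76°

-76°


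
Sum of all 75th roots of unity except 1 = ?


With w = e^(2*pi*i/75), all 75 of the 75th roots of unity w^0 = 1, w, ..., w^(74) sum to 0: 1 + w + ... + w^(74) = (1 - w^75)/(1 - w) = 0 since w^75 = 1, w ≠ 1.
Removing the root 1: w + w^2 + ... + w^(74) = 0 - 1 = -1

Sum = -1


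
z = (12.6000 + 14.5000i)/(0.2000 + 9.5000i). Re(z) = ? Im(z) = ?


Multiply by conjugate: (12.6000 + 14.5000i)(0.2000 - 9.5000i) / (0.2^2 + 9.5^2)
Numerator real = 12.6*0.2 + 14.5*9.5 = 140.27
Numerator imag = 14.5*0.2 - 12.6*9.5 = -116.8
Denominator = 90.29
Re(z) = 140.27/90.29 = 1.5535
Im(z) = -116.8/90.29 = -1.2936

Re(z) = 1.5535, Im(z) = -1.2936


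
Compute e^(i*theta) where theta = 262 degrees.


cos(262°) = -0.1392
sin(262°) = -0.9903

e^(i*262°) = -0.1392 - 0.9903i


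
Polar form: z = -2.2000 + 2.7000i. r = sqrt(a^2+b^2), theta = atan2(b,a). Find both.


r = sqrt(4.84+7.29) = sqrt(12.13) = 3.4828
theta = atan2(2.7, -2.2) = 129.1737 degrees

r = 3.4828, theta = 129.1737 degrees


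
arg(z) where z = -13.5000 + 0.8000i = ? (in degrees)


Re = -13.5, Im = 0.8
arg = atan2(0.8, -13.5) = 176.6087 degrees

arg(z) = 176.6087 degrees


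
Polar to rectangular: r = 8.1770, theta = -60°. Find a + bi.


a = 8.1770*cos(-60°) = 8.1770*0.5 = 4.0885
b = 8.1770*sin(-60°) = 8.1770*(-0.86603) = -7.0815

4.0885 - 7.0815i


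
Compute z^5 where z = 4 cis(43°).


r^5 = 4^5 = 1024
n*theta = 5*43° = 215° = 215° (mod 360)
a = 1024*cos(215°) = -838.8117
b = 1024*sin(215°) = -587.3423

1024 cis(215°) = -838.8117 - 587.3423i


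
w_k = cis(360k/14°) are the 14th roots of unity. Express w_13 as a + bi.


Angle = 360*13/14 = 334.2857°
a = cos(334.2857°) = 0.9010
b = sin(334.2857°) = -0.4339

0.9010 - 0.4339i


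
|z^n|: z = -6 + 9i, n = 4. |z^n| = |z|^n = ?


|z| = sqrt(36+81) = sqrt(117) = 10.8167
|z^4| = |z|^4 = (sqrt(117))^4 = 117^2 = 13689

|z^4| = 13689


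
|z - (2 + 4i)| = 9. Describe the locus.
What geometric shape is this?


|z - z0| = r is a circle with center z0 and radius r.
Center = (2, 4), radius = 9

Circle with center (2, 4) and radius 9
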